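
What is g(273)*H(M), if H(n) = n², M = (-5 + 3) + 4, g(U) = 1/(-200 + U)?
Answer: 4/73 ≈ 0.054795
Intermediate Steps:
M = 2 (M = -2 + 4 = 2)
g(273)*H(M) = 2²/(-200 + 273) = 4/73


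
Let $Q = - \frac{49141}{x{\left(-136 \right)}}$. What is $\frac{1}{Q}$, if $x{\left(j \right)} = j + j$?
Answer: $\frac{272}{49141} \approx 0.0055351$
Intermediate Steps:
$x{\left(j \right)} = 2 j$
$Q = \frac{49141}{272}$ ($Q = - \frac{49141}{2 \left(-136\right)} = - \frac{49141}{-272} = \left(-49141\right) \left(- \frac{1}{272}\right) = \frac{49141}{272} \approx 180.67$)
$\frac{1}{Q} = \frac{1}{\frac{49141}{272}} = \frac{272}{49141}$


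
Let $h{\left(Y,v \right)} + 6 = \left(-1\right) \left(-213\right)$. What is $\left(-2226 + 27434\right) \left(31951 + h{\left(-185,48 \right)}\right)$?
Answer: $810638864$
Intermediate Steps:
$h{\left(Y,v \right)} = 207$ ($h{\left(Y,v \right)} = -6 - -213 = -6 + 213 = 207$)
$\left(-2226 + 27434\right) \left(31951 + h{\left(-185,48 \right)}\right) = \left(-2226 + 27434\right) \left(31951 + 207\right) = 25208 \cdot 32158 = 810638864$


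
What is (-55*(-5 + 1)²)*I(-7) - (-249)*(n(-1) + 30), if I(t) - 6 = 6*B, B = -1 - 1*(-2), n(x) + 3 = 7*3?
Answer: 1392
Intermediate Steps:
n(x) = 18 (n(x) = -3 + 7*3 = -3 + 21 = 18)
B = 1 (B = -1 + 2 = 1)
I(t) = 12 (I(t) = 6 + 6*1 = 6 + 6 = 12)
(-55*(-5 + 1)²)*I(-7) - (-249)*(n(-1) + 30) = -55*(-5 + 1)²*12 - (-249)*(18 + 30) = -55*(-4)²*12 - (-249)*48 = -55*16*12 - 1*(-11952) = -880*12 + 11952 = -10560 + 11952 = 1392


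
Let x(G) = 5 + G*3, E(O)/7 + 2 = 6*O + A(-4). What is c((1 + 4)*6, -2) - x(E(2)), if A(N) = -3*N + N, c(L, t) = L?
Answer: -353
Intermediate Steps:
A(N) = -2*N
E(O) = 42 + 42*O (E(O) = -14 + 7*(6*O - 2*(-4)) = -14 + 7*(6*O + 8) = -14 + 7*(8 + 6*O) = -14 + (56 + 42*O) = 42 + 42*O)
x(G) = 5 + 3*G
c((1 + 4)*6, -2) - x(E(2)) = (1 + 4)*6 - (5 + 3*(42 + 42*2)) = 5*6 - (5 + 3*(42 + 84)) = 30 - (5 + 3*126) = 30 - (5 + 378) = 30 - 1*383 = 30 - 383 = -353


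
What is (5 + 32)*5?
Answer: 185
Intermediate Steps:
(5 + 32)*5 = 37*5 = 185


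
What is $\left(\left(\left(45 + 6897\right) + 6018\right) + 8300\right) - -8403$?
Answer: $29663$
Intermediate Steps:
$\left(\left(\left(45 + 6897\right) + 6018\right) + 8300\right) - -8403 = \left(\left(6942 + 6018\right) + 8300\right) + 8403 = \left(12960 + 8300\right) + 8403 = 21260 + 8403 = 29663$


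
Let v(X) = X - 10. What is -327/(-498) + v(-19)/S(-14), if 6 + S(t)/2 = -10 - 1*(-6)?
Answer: 3497/1660 ≈ 2.1066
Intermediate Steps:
v(X) = -10 + X
S(t) = -20 (S(t) = -12 + 2*(-10 - 1*(-6)) = -12 + 2*(-10 + 6) = -12 + 2*(-4) = -12 - 8 = -20)
-327/(-498) + v(-19)/S(-14) = -327/(-498) + (-10 - 19)/(-20) = -327*(-1/498) - 29*(-1/20) = 109/166 + 29/20 = 3497/1660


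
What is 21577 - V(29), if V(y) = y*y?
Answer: 20736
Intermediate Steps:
V(y) = y**2
21577 - V(29) = 21577 - 1*29**2 = 21577 - 1*841 = 21577 - 841 = 20736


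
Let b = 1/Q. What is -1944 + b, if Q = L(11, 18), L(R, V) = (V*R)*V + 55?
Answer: -7035335/3619 ≈ -1944.0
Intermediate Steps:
L(R, V) = 55 + R*V² (L(R, V) = (R*V)*V + 55 = R*V² + 55 = 55 + R*V²)
Q = 3619 (Q = 55 + 11*18² = 55 + 11*324 = 55 + 3564 = 3619)
b = 1/3619 ≈ 0.00027632
-1944 + b = -1944 + 1/3619 = -7035335/3619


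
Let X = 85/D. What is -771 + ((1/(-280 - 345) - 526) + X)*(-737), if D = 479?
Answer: 115786693023/299375 ≈ 3.8676e+5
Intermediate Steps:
X = 85/479 ≈ 0.17745
-771 + ((1/(-280 - 345) - 526) + X)*(-737) = -771 + ((1/(-280 - 345) - 526) + 85/479)*(-737) = -771 + ((1/(-625) - 526) + 85/479)*(-737) = -771 + ((-1/625 - 526) + 85/479)*(-737) = -771 + (-328751/625 + 85/479)*(-737) = -771 - 157418604/299375*(-737) = -771 + 116017511148/299375 = 115786693023/299375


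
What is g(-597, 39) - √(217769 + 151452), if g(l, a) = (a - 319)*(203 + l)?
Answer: 110320 - √369221 ≈ 1.0971e+5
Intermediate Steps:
g(l, a) = (-319 + a)*(203 + l)
g(-597, 39) - √(217769 + 151452) = (-64757 - 319*(-597) + 203*39 + 39*(-597)) - √(217769 + 151452) = (-64757 + 190443 + 7917 - 23283) - √369221 = 110320 - √369221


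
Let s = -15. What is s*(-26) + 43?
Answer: 433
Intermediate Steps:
s*(-26) + 43 = -15*(-26) + 43 = 390 + 43 = 433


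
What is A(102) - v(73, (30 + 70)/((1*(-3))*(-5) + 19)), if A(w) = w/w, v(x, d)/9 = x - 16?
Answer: -512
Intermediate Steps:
v(x, d) = -144 + 9*x (v(x, d) = 9*(x - 16) = 9*(-16 + x) = -144 + 9*x)
A(w) = 1
A(102) - v(73, (30 + 70)/((1*(-3))*(-5) + 19)) = 1 - (-144 + 9*73) = 1 - (-144 + 657) = 1 - 1*513 = 1 - 513 = -512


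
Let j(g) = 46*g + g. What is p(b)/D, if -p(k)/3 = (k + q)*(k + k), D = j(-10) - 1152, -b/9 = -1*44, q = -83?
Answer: 371844/811 ≈ 458.50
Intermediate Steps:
b = 396 (b = -(-9)*44 = -9*(-44) = 396)
j(g) = 47*g
D = -1622 (D = 47*(-10) - 1152 = -470 - 1152 = -1622)
p(k) = -6*k*(-83 + k) (p(k) = -3*(k - 83)*(k + k) = -3*(-83 + k)*2*k = -6*k*(-83 + k))
p(b)/D = (6*396*(83 - 1*396))/(-1622) = (6*396*(83 - 396))*(-1/1622) = (6*396*(-313))*(-1/1622) = -743688*(-1/1622) = 371844/811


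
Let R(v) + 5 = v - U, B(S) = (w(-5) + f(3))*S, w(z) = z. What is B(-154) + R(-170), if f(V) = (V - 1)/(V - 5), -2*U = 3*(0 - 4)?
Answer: 743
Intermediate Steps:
U = 6 (U = -3*(0 - 4)/2 = -3*(-4)/2 = -½*(-12) = 6)
f(V) = (-1 + V)/(-5 + V)
B(S) = -6*S (B(S) = (-5 + (-1 + 3)/(-5 + 3))*S = (-5 + 2/(-2))*S = (-5 - ½*2)*S = (-5 - 1)*S = -6*S)
R(v) = -11 + v (R(v) = -5 + (v - 1*6) = -5 + (v - 6) = -5 + (-6 + v) = -11 + v)
B(-154) + R(-170) = -6*(-154) + (-11 - 170) = 924 - 181 = 743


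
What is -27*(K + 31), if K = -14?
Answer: -459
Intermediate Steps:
-27*(K + 31) = -27*(-14 + 31) = -27*17 = -459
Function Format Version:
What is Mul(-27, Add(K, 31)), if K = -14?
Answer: -459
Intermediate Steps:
Mul(-27, Add(K, 31)) = Mul(-27, Add(-14, 31)) = Mul(-27, 17) = -459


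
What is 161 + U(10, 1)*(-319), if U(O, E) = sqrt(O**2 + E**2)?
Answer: 161 - 319*sqrt(101) ≈ -3044.9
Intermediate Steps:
U(O, E) = sqrt(E**2 + O**2)
161 + U(10, 1)*(-319) = 161 + sqrt(1**2 + 10**2)*(-319) = 161 + sqrt(1 + 100)*(-319) = 161 + sqrt(101)*(-319) = 161 - 319*sqrt(101)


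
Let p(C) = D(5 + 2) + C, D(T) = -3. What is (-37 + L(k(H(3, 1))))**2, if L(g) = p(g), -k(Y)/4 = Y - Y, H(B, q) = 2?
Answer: 1600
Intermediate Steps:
k(Y) = 0 (k(Y) = -4*(Y - Y) = -4*0 = 0)
p(C) = -3 + C
L(g) = -3 + g
(-37 + L(k(H(3, 1))))**2 = (-37 + (-3 + 0))**2 = (-37 - 3)**2 = (-40)**2 = 1600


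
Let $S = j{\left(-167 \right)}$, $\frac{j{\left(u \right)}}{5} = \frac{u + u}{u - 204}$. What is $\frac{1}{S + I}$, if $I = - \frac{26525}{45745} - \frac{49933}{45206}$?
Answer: $\frac{447352118}{1260162801} \approx 0.355$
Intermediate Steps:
$j{\left(u \right)} = \frac{10 u}{-204 + u}$ ($j{\left(u \right)} = 5 \frac{u + u}{u - 204} = 5 \frac{2 u}{-204 + u} = \frac{10 u}{-204 + u}$)
$S = \frac{1670}{371}$ ($S = 10 \left(-167\right) \frac{1}{-204 - 167} = 10 \left(-167\right) \frac{1}{-371} = 10 \left(-167\right) \left(- \frac{1}{371}\right) = \frac{1670}{371} \approx 4.5014$)
$I = - \frac{99522121}{59084242}$ ($I = \left(-26525\right) \frac{1}{45745} - \frac{49933}{45206} = - \frac{5305}{9149} - \frac{49933}{45206} = - \frac{99522121}{59084242} \approx -1.6844$)
$\frac{1}{S + I} = \frac{1}{\frac{1670}{371} - \frac{99522121}{59084242}} = \frac{1}{\frac{1260162801}{447352118}} = \frac{447352118}{1260162801}$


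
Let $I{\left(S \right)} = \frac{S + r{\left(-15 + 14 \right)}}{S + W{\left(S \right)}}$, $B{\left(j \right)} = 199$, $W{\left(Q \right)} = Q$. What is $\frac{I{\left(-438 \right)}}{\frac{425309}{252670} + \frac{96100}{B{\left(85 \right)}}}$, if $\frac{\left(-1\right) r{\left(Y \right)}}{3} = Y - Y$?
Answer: $\frac{25140665}{24366223491} \approx 0.0010318$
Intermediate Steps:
$r{\left(Y \right)} = 0$ ($r{\left(Y \right)} = - 3 \left(Y - Y\right) = \left(-3\right) 0 = 0$)
$I{\left(S \right)} = \frac{1}{2}$ ($I{\left(S \right)} = \frac{S + 0}{S + S} = \frac{S}{2 S} = S \frac{1}{2 S} = \frac{1}{2}$)
$\frac{I{\left(-438 \right)}}{\frac{425309}{252670} + \frac{96100}{B{\left(85 \right)}}} = \frac{1}{2 \left(\frac{425309}{252670} + \frac{96100}{199}\right)} = \frac{1}{2 \cdot \frac{24366223491}{50281330}} = \frac{1}{2} \cdot \frac{50281330}{24366223491} = \frac{25140665}{24366223491}$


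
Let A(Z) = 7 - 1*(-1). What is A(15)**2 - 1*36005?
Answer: -35941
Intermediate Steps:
A(Z) = 8 (A(Z) = 7 + 1 = 8)
A(15)**2 - 1*36005 = 8**2 - 1*36005 = 64 - 36005 = -35941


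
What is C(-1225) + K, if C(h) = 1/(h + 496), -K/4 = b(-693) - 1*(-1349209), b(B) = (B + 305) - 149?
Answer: -3932727553/729 ≈ -5.3947e+6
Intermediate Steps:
b(B) = 156 + B (b(B) = (305 + B) - 149 = 156 + B)
K = -5394688 (K = -4*((156 - 693) - 1*(-1349209)) = -4*(-537 + 1349209) = -4*1348672 = -5394688)
C(h) = 1/(496 + h)
C(-1225) + K = 1/(496 - 1225) - 5394688 = 1/(-729) - 5394688 = -1/729 - 5394688 = -3932727553/729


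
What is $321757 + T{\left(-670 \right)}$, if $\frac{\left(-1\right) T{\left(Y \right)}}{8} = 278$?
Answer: $319533$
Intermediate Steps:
$T{\left(Y \right)} = -2224$ ($T{\left(Y \right)} = \left(-8\right) 278 = -2224$)
$321757 + T{\left(-670 \right)} = 321757 - 2224 = 319533$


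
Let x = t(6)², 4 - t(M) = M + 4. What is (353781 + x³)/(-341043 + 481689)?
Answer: 133479/46882 ≈ 2.8471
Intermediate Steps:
t(M) = -M (t(M) = 4 - (M + 4) = 4 - (4 + M) = 4 + (-4 - M) = -M)
x = 36 (x = (-1*6)² = (-6)² = 36)
(353781 + x³)/(-341043 + 481689) = (353781 + 36³)/(-341043 + 481689) = (353781 + 46656)/140646 = 400437*(1/140646) = 133479/46882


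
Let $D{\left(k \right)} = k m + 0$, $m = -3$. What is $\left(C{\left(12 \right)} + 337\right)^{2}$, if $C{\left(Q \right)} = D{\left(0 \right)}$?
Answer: $113569$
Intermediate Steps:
$D{\left(k \right)} = - 3 k$ ($D{\left(k \right)} = k \left(-3\right) + 0 = - 3 k + 0 = - 3 k$)
$C{\left(Q \right)} = 0$ ($C{\left(Q \right)} = \left(-3\right) 0 = 0$)
$\left(C{\left(12 \right)} + 337\right)^{2} = \left(0 + 337\right)^{2} = 337^{2} = 113569$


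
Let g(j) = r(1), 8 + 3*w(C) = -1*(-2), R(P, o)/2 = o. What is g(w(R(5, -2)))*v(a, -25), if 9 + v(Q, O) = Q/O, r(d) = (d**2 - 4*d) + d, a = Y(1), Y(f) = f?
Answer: 452/25 ≈ 18.080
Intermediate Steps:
R(P, o) = 2*o
w(C) = -2 (w(C) = -8/3 + (-1*(-2))/3 = -8/3 + (1/3)*2 = -8/3 + 2/3 = -2)
a = 1
r(d) = d**2 - 3*d
v(Q, O) = -9 + Q/O
g(j) = -2 (g(j) = 1*(-3 + 1) = 1*(-2) = -2)
g(w(R(5, -2)))*v(a, -25) = -2*(-9 + 1/(-25)) = -2*(-9 + 1*(-1/25)) = -2*(-9 - 1/25) = -2*(-226/25) = 452/25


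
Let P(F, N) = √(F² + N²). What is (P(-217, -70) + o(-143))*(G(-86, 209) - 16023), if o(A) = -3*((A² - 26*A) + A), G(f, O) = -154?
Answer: 1165908744 - 113239*√1061 ≈ 1.1622e+9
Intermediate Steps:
o(A) = -3*A² + 75*A (o(A) = -3*(A² - 25*A) = -3*A² + 75*A)
(P(-217, -70) + o(-143))*(G(-86, 209) - 16023) = (√((-217)² + (-70)²) + 3*(-143)*(25 - 1*(-143)))*(-154 - 16023) = (√(47089 + 4900) + 3*(-143)*(25 + 143))*(-16177) = (√51989 + 3*(-143)*168)*(-16177) = (7*√1061 - 72072)*(-16177) = (-72072 + 7*√1061)*(-16177) = 1165908744 - 113239*√1061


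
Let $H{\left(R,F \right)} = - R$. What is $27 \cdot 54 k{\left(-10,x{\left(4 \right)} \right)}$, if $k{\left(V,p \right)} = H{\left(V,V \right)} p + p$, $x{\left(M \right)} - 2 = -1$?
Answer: $16038$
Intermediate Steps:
$x{\left(M \right)} = 1$ ($x{\left(M \right)} = 2 - 1 = 1$)
$k{\left(V,p \right)} = p - V p$ ($k{\left(V,p \right)} = - V p + p = p - V p$)
$27 \cdot 54 k{\left(-10,x{\left(4 \right)} \right)} = 27 \cdot 54 \cdot 1 \left(1 - -10\right) = 1458 \cdot 1 \left(1 + 10\right) = 1458 \cdot 1 \cdot 11 = 1458 \cdot 11 = 16038$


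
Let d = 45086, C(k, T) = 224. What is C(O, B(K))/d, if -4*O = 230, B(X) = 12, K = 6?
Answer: 112/22543 ≈ 0.0049683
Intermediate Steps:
O = -115/2 (O = -1/4*230 = -115/2 ≈ -57.500)
C(O, B(K))/d = 224/45086 = 224*(1/45086) = 112/22543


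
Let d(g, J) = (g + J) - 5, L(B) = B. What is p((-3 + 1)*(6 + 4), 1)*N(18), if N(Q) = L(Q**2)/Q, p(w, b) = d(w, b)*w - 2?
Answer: 8604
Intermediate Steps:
d(g, J) = -5 + J + g (d(g, J) = (J + g) - 5 = -5 + J + g)
p(w, b) = -2 + w*(-5 + b + w) (p(w, b) = (-5 + b + w)*w - 2 = w*(-5 + b + w) - 2 = -2 + w*(-5 + b + w))
N(Q) = Q (N(Q) = Q**2/Q = Q)
p((-3 + 1)*(6 + 4), 1)*N(18) = (-2 + ((-3 + 1)*(6 + 4))*(-5 + 1 + (-3 + 1)*(6 + 4)))*18 = (-2 + (-2*10)*(-5 + 1 - 2*10))*18 = (-2 - 20*(-5 + 1 - 20))*18 = (-2 - 20*(-24))*18 = (-2 + 480)*18 = 478*18 = 8604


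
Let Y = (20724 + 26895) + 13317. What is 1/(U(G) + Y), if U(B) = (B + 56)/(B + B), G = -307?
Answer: 614/37414955 ≈ 1.6411e-5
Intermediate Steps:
U(B) = (56 + B)/(2*B) (U(B) = (56 + B)/((2*B)) = (56 + B)*(1/(2*B)) = (56 + B)/(2*B))
Y = 60936 (Y = 47619 + 13317 = 60936)
1/(U(G) + Y) = 1/((½)*(56 - 307)/(-307) + 60936) = 1/((½)*(-1/307)*(-251) + 60936) = 1/(251/614 + 60936) = 1/(37414955/614) = 614/37414955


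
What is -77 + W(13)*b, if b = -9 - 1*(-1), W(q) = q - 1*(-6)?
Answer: -229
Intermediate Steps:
W(q) = 6 + q (W(q) = q + 6 = 6 + q)
b = -8 (b = -9 + 1 = -8)
-77 + W(13)*b = -77 + (6 + 13)*(-8) = -77 + 19*(-8) = -77 - 152 = -229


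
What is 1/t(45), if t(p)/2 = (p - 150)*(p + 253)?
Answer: -1/62580 ≈ -1.5980e-5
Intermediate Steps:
t(p) = 2*(-150 + p)*(253 + p) (t(p) = 2*((p - 150)*(p + 253)) = 2*((-150 + p)*(253 + p)) = 2*(-150 + p)*(253 + p))
1/t(45) = 1/(-75900 + 2*45² + 206*45) = 1/(-75900 + 2*2025 + 9270) = 1/(-75900 + 4050 + 9270) = 1/(-62580) = -1/62580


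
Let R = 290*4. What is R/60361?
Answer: 1160/60361 ≈ 0.019218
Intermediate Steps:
R = 1160
R/60361 = 1160/60361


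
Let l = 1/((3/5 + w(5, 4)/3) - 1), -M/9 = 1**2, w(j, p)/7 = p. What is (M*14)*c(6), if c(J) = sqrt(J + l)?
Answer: -189*sqrt(12194)/67 ≈ -311.50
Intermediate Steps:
w(j, p) = 7*p
M = -9 (M = -9*1**2 = -9*1 = -9)
l = 15/134 (l = 1/((3/5 + (7*4)/3) - 1) = 1/((3*(1/5) + 28*(1/3)) - 1) = 1/((3/5 + 28/3) - 1) = 1/(149/15 - 1) = 1/(134/15) = 15/134 ≈ 0.11194)
c(J) = sqrt(15/134 + J) (c(J) = sqrt(J + 15/134) = sqrt(15/134 + J))
(M*14)*c(6) = (-9*14)*(sqrt(2010 + 17956*6)/134) = -63*sqrt(2010 + 107736)/67 = -63*sqrt(109746)/67 = -63*3*sqrt(12194)/67 = -189*sqrt(12194)/67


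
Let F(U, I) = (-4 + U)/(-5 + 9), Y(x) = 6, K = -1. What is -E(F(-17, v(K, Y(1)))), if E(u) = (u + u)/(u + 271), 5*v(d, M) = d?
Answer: 42/1063 ≈ 0.039511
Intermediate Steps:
v(d, M) = d/5
F(U, I) = -1 + U/4 (F(U, I) = (-4 + U)/4 = (-4 + U)*(¼) = -1 + U/4)
E(u) = 2*u/(271 + u) (E(u) = (2*u)/(271 + u) = 2*u/(271 + u))
-E(F(-17, v(K, Y(1)))) = -2*(-1 + (¼)*(-17))/(271 + (-1 + (¼)*(-17))) = -2*(-1 - 17/4)/(271 + (-1 - 17/4)) = -2*(-21)/(4*(271 - 21/4)) = -2*(-21)/(4*1063/4) = -2*(-21)*4/(4*1063) = -1*(-42/1063) = 42/1063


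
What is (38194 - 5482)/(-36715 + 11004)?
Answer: -32712/25711 ≈ -1.2723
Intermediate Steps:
(38194 - 5482)/(-36715 + 11004) = 32712/(-25711) = 32712*(-1/25711) = -32712/25711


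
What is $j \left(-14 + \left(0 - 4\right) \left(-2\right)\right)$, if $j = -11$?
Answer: $66$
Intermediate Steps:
$j \left(-14 + \left(0 - 4\right) \left(-2\right)\right) = - 11 \left(-14 + \left(0 - 4\right) \left(-2\right)\right) = - 11 \left(-14 - -8\right) = - 11 \left(-14 + 8\right) = \left(-11\right) \left(-6\right) = 66$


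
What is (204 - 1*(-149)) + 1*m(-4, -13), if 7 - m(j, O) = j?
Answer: 364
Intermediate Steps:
m(j, O) = 7 - j
(204 - 1*(-149)) + 1*m(-4, -13) = (204 - 1*(-149)) + 1*(7 - 1*(-4)) = (204 + 149) + 1*(7 + 4) = 353 + 1*11 = 353 + 11 = 364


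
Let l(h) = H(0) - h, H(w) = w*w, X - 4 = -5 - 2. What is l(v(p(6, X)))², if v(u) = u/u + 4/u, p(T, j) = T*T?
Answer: 100/81 ≈ 1.2346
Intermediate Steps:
X = -3 (X = 4 + (-5 - 2) = 4 - 7 = -3)
p(T, j) = T²
H(w) = w²
v(u) = 1 + 4/u
l(h) = -h (l(h) = 0² - h = 0 - h = -h)
l(v(p(6, X)))² = (-(4 + 6²)/(6²))² = (-(4 + 36)/36)² = (-40/36)² = (-1*10/9)² = (-10/9)² = 100/81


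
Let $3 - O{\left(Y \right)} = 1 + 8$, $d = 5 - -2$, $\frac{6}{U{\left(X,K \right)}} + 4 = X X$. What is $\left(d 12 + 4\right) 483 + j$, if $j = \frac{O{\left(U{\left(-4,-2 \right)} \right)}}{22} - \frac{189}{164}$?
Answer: $\frac{76674645}{1804} \approx 42503.0$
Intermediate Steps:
$U{\left(X,K \right)} = \frac{6}{-4 + X^{2}}$ ($U{\left(X,K \right)} = \frac{6}{-4 + X X} = \frac{6}{-4 + X^{2}}$)
$d = 7$ ($d = 5 + 2 = 7$)
$O{\left(Y \right)} = -6$ ($O{\left(Y \right)} = 3 - \left(1 + 8\right) = 3 - 9 = -6$)
$j = - \frac{2571}{1804}$ ($j = - \frac{6}{22} - \frac{189}{164} = \left(-6\right) \frac{1}{22} - \frac{189}{164} = - \frac{3}{11} - \frac{189}{164} = - \frac{2571}{1804} \approx -1.4252$)
$\left(d 12 + 4\right) 483 + j = \left(7 \cdot 12 + 4\right) 483 - \frac{2571}{1804} = \left(84 + 4\right) 483 - \frac{2571}{1804} = 88 \cdot 483 - \frac{2571}{1804} = 42504 - \frac{2571}{1804} = \frac{76674645}{1804}$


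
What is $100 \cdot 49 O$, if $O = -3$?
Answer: $-14700$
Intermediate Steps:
$100 \cdot 49 O = 100 \cdot 49 \left(-3\right) = 4900 \left(-3\right) = -14700$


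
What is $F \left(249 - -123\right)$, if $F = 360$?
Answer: $133920$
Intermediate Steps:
$F \left(249 - -123\right) = 360 \left(249 - -123\right) = 360 \left(249 + \left(-106 + 229\right)\right) = 360 \left(249 + 123\right) = 360 \cdot 372 = 133920$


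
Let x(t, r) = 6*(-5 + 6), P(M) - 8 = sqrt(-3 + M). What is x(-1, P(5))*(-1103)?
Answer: -6618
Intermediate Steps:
P(M) = 8 + sqrt(-3 + M)
x(t, r) = 6 (x(t, r) = 6*1 = 6)
x(-1, P(5))*(-1103) = 6*(-1103) = -6618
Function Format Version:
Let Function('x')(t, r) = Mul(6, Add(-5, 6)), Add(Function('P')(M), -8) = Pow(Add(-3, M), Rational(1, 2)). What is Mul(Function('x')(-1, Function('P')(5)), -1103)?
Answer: -6618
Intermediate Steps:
Function('P')(M) = Add(8, Pow(Add(-3, M), Rational(1, 2)))
Function('x')(t, r) = 6 (Function('x')(t, r) = Mul(6, 1) = 6)
Mul(Function('x')(-1, Function('P')(5)), -1103) = Mul(6, -1103) = -6618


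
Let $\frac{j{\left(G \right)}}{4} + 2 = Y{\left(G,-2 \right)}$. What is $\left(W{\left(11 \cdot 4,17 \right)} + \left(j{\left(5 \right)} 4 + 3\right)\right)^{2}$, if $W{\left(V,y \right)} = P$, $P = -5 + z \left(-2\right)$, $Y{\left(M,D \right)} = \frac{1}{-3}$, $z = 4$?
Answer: $\frac{20164}{9} \approx 2240.4$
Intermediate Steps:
$Y{\left(M,D \right)} = - \frac{1}{3}$
$j{\left(G \right)} = - \frac{28}{3}$ ($j{\left(G \right)} = -8 + 4 \left(- \frac{1}{3}\right) = -8 - \frac{4}{3} = - \frac{28}{3}$)
$P = -13$ ($P = -5 + 4 \left(-2\right) = -5 - 8 = -13$)
$W{\left(V,y \right)} = -13$
$\left(W{\left(11 \cdot 4,17 \right)} + \left(j{\left(5 \right)} 4 + 3\right)\right)^{2} = \left(-13 + \left(\left(- \frac{28}{3}\right) 4 + 3\right)\right)^{2} = \left(-13 + \left(- \frac{112}{3} + 3\right)\right)^{2} = \left(-13 - \frac{103}{3}\right)^{2} = \left(- \frac{142}{3}\right)^{2} = \frac{20164}{9}$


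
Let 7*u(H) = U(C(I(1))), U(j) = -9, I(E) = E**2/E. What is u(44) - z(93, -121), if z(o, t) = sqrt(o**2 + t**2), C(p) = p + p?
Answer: -9/7 - sqrt(23290) ≈ -153.90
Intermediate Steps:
I(E) = E
C(p) = 2*p
u(H) = -9/7 (u(H) = (1/7)*(-9) = -9/7)
u(44) - z(93, -121) = -9/7 - sqrt(93**2 + (-121)**2) = -9/7 - sqrt(8649 + 14641) = -9/7 - sqrt(23290)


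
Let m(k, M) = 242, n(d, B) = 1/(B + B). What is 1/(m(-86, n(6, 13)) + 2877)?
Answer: 1/3119 ≈ 0.00032062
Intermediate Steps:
n(d, B) = 1/(2*B)
1/(m(-86, n(6, 13)) + 2877) = 1/(242 + 2877) = 1/3119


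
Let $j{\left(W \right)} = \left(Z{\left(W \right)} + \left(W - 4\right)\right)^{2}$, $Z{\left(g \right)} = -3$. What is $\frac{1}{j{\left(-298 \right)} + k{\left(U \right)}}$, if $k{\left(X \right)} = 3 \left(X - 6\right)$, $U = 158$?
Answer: $\frac{1}{93481} \approx 1.0697 \cdot 10^{-5}$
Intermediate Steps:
$k{\left(X \right)} = -18 + 3 X$ ($k{\left(X \right)} = 3 \left(-6 + X\right) = -18 + 3 X$)
$j{\left(W \right)} = \left(-7 + W\right)^{2}$ ($j{\left(W \right)} = \left(-3 + \left(W - 4\right)\right)^{2} = \left(-3 + \left(-4 + W\right)\right)^{2} = \left(-7 + W\right)^{2}$)
$\frac{1}{j{\left(-298 \right)} + k{\left(U \right)}} = \frac{1}{\left(-7 - 298\right)^{2} + \left(-18 + 3 \cdot 158\right)} = \frac{1}{\left(-305\right)^{2} + \left(-18 + 474\right)} = \frac{1}{93025 + 456} = \frac{1}{93481}$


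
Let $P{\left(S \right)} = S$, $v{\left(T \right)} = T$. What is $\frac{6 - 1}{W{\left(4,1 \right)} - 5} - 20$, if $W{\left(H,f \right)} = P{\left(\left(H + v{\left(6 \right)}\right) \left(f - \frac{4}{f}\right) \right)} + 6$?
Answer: $- \frac{585}{29} \approx -20.172$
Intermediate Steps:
$W{\left(H,f \right)} = 6 + \left(6 + H\right) \left(f - \frac{4}{f}\right)$ ($W{\left(H,f \right)} = \left(H + 6\right) \left(f - \frac{4}{f}\right) + 6 = \left(6 + H\right) \left(f - \frac{4}{f}\right) + 6 = 6 + \left(6 + H\right) \left(f - \frac{4}{f}\right)$)
$\frac{6 - 1}{W{\left(4,1 \right)} - 5} - 20 = \frac{6 - 1}{\frac{-24 - 16 + 6 \cdot 1 + 1^{2} \left(6 + 4\right)}{1} - 5} - 20 = \frac{1}{1 \left(-24 - 16 + 6 + 1 \cdot 10\right) - 5} \cdot 5 - 20 = \frac{1}{1 \left(-24 - 16 + 6 + 10\right) - 5} \cdot 5 - 20 = \frac{1}{1 \left(-24\right) - 5} \cdot 5 - 20 = \frac{1}{-24 - 5} \cdot 5 - 20 = \frac{1}{-29} \cdot 5 - 20 = \left(- \frac{1}{29}\right) 5 - 20 = - \frac{5}{29} - 20 = - \frac{585}{29}$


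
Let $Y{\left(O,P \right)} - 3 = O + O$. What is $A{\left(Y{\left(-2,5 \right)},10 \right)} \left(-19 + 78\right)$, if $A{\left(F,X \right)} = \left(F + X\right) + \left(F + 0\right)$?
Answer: $472$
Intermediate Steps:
$Y{\left(O,P \right)} = 3 + 2 O$ ($Y{\left(O,P \right)} = 3 + \left(O + O\right) = 3 + 2 O$)
$A{\left(F,X \right)} = X + 2 F$ ($A{\left(F,X \right)} = \left(F + X\right) + F = X + 2 F$)
$A{\left(Y{\left(-2,5 \right)},10 \right)} \left(-19 + 78\right) = \left(10 + 2 \left(3 + 2 \left(-2\right)\right)\right) \left(-19 + 78\right) = \left(10 + 2 \left(3 - 4\right)\right) 59 = \left(10 + 2 \left(-1\right)\right) 59 = \left(10 - 2\right) 59 = 8 \cdot 59 = 472$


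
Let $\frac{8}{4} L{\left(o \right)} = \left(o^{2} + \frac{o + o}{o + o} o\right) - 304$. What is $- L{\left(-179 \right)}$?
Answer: $-15779$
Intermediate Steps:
$L{\left(o \right)} = -152 + \frac{o}{2} + \frac{o^{2}}{2}$ ($L{\left(o \right)} = \frac{\left(o^{2} + \frac{o + o}{o + o} o\right) - 304}{2} = \frac{\left(o^{2} + \frac{2 o}{2 o} o\right) - 304}{2} = \frac{\left(o^{2} + 2 o \frac{1}{2 o} o\right) - 304}{2} = \frac{\left(o^{2} + 1 o\right) - 304}{2} = \frac{\left(o^{2} + o\right) - 304}{2} = \frac{\left(o + o^{2}\right) - 304}{2} = \frac{-304 + o + o^{2}}{2} = -152 + \frac{o}{2} + \frac{o^{2}}{2}$)
$- L{\left(-179 \right)} = - (-152 + \frac{1}{2} \left(-179\right) + \frac{\left(-179\right)^{2}}{2}) = - (-152 - \frac{179}{2} + \frac{1}{2} \cdot 32041) = - (-152 - \frac{179}{2} + \frac{32041}{2}) = \left(-1\right) 15779 = -15779$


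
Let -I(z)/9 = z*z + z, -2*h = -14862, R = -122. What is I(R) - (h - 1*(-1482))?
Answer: -141771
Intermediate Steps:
h = 7431 (h = -1/2*(-14862) = 7431)
I(z) = -9*z - 9*z**2 (I(z) = -9*(z*z + z) = -9*(z**2 + z) = -9*(z + z**2) = -9*z - 9*z**2)
I(R) - (h - 1*(-1482)) = -9*(-122)*(1 - 122) - (7431 - 1*(-1482)) = -9*(-122)*(-121) - (7431 + 1482) = -132858 - 1*8913 = -132858 - 8913 = -141771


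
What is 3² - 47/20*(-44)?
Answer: 562/5 ≈ 112.40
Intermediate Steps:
3² - 47/20*(-44) = 9 - 47*1/20*(-44) = 9 - 47/20*(-44) = 9 + 517/5 = 562/5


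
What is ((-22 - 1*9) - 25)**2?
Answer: 3136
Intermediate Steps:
((-22 - 1*9) - 25)**2 = ((-22 - 9) - 25)**2 = (-31 - 25)**2 = (-56)**2 = 3136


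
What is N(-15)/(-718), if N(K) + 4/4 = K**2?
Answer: -112/359 ≈ -0.31198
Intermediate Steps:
N(K) = -1 + K**2
N(-15)/(-718) = (-1 + (-15)**2)/(-718) = (-1 + 225)*(-1/718) = 224*(-1/718) = -112/359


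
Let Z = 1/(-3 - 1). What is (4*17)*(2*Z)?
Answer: -34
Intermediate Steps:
Z = -¼ (Z = 1/(-4) = -¼ ≈ -0.25000)
(4*17)*(2*Z) = (4*17)*(2*(-¼)) = 68*(-½) = -34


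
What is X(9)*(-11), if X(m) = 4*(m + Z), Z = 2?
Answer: -484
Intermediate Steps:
X(m) = 8 + 4*m (X(m) = 4*(m + 2) = 4*(2 + m) = 8 + 4*m)
X(9)*(-11) = (8 + 4*9)*(-11) = (8 + 36)*(-11) = 44*(-11) = -484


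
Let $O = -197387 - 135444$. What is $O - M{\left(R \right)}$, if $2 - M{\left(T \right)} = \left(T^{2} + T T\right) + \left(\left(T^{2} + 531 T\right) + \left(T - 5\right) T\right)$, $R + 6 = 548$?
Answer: $1127315$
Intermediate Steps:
$R = 542$ ($R = -6 + 548 = 542$)
$O = -332831$
$M{\left(T \right)} = 2 - 531 T - 3 T^{2} - T \left(-5 + T\right)$ ($M{\left(T \right)} = 2 - \left(\left(T^{2} + T T\right) + \left(\left(T^{2} + 531 T\right) + \left(T - 5\right) T\right)\right) = 2 - \left(\left(T^{2} + T^{2}\right) + \left(\left(T^{2} + 531 T\right) + \left(-5 + T\right) T\right)\right) = 2 - \left(2 T^{2} + \left(\left(T^{2} + 531 T\right) + T \left(-5 + T\right)\right)\right) = 2 - \left(2 T^{2} + \left(T^{2} + 531 T + T \left(-5 + T\right)\right)\right) = 2 - \left(3 T^{2} + 531 T + T \left(-5 + T\right)\right) = 2 - 531 T - 3 T^{2} - T \left(-5 + T\right)$)
$O - M{\left(R \right)} = -332831 - \left(2 - 285092 - 4 \cdot 542^{2}\right) = -332831 - \left(2 - 285092 - 1175056\right) = -332831 - -1460146 = -332831 + 1460146 = 1127315$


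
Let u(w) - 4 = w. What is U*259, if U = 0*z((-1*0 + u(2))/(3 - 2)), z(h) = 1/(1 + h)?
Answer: 0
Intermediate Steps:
u(w) = 4 + w
U = 0 (U = 0/(1 + (-1*0 + (4 + 2))/(3 - 2)) = 0/(1 + (0 + 6)/1) = 0/(1 + 6*1) = 0/(1 + 6) = 0/7 = 0*(⅐) = 0)
U*259 = 0*259 = 0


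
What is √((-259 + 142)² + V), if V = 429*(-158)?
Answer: I*√54093 ≈ 232.58*I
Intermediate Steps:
V = -67782
√((-259 + 142)² + V) = √((-259 + 142)² - 67782) = √((-117)² - 67782) = √(13689 - 67782) = √(-54093) = I*√54093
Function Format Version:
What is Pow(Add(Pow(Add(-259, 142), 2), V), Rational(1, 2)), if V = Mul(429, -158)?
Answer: Mul(I, Pow(54093, Rational(1, 2))) ≈ Mul(232.58, I)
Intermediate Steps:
V = -67782
Pow(Add(Pow(Add(-259, 142), 2), V), Rational(1, 2)) = Pow(Add(Pow(Add(-259, 142), 2), -67782), Rational(1, 2)) = Pow(Add(Pow(-117, 2), -67782), Rational(1, 2)) = Pow(Add(13689, -67782), Rational(1, 2)) = Pow(-54093, Rational(1, 2)) = Mul(I, Pow(54093, Rational(1, 2)))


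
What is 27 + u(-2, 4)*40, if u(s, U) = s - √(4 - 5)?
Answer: -53 - 40*I ≈ -53.0 - 40.0*I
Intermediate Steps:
u(s, U) = s - I (u(s, U) = s - √(-1) = s - I)
27 + u(-2, 4)*40 = 27 + (-2 - I)*40 = 27 + (-80 - 40*I) = -53 - 40*I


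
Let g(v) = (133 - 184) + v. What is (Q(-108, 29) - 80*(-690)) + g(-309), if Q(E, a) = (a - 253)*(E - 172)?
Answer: 117560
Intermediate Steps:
Q(E, a) = (-253 + a)*(-172 + E)
g(v) = -51 + v
(Q(-108, 29) - 80*(-690)) + g(-309) = ((43516 - 253*(-108) - 172*29 - 108*29) - 80*(-690)) + (-51 - 309) = ((43516 + 27324 - 4988 - 3132) + 55200) - 360 = (62720 + 55200) - 360 = 117920 - 360 = 117560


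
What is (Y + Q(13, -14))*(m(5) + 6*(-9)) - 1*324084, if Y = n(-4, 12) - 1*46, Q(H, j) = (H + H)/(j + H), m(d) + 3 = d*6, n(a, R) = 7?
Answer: -322329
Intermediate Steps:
m(d) = -3 + 6*d (m(d) = -3 + d*6 = -3 + 6*d)
Q(H, j) = 2*H/(H + j) (Q(H, j) = (2*H)/(H + j) = 2*H/(H + j))
Y = -39 (Y = 7 - 1*46 = 7 - 46 = -39)
(Y + Q(13, -14))*(m(5) + 6*(-9)) - 1*324084 = (-39 + 2*13/(13 - 14))*((-3 + 6*5) + 6*(-9)) - 1*324084 = (-39 + 2*13/(-1))*((-3 + 30) - 54) - 324084 = (-39 + 2*13*(-1))*(27 - 54) - 324084 = (-39 - 26)*(-27) - 324084 = -65*(-27) - 324084 = 1755 - 324084 = -322329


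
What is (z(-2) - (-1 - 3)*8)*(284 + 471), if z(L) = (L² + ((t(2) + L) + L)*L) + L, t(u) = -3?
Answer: 36240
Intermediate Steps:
z(L) = L + L² + L*(-3 + 2*L) (z(L) = (L² + ((-3 + L) + L)*L) + L = (L² + (-3 + 2*L)*L) + L = (L² + L*(-3 + 2*L)) + L = L + L² + L*(-3 + 2*L))
(z(-2) - (-1 - 3)*8)*(284 + 471) = (-2*(-2 + 3*(-2)) - (-1 - 3)*8)*(284 + 471) = (-2*(-2 - 6) - (-4)*8)*755 = (-2*(-8) - 1*(-32))*755 = (16 + 32)*755 = 48*755 = 36240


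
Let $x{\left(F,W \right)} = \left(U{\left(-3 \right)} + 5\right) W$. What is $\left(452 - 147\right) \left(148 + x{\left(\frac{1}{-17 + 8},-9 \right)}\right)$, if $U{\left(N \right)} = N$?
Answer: $39650$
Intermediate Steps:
$x{\left(F,W \right)} = 2 W$ ($x{\left(F,W \right)} = \left(-3 + 5\right) W = 2 W$)
$\left(452 - 147\right) \left(148 + x{\left(\frac{1}{-17 + 8},-9 \right)}\right) = \left(452 - 147\right) \left(148 + 2 \left(-9\right)\right) = 305 \left(148 - 18\right) = 305 \cdot 130 = 39650$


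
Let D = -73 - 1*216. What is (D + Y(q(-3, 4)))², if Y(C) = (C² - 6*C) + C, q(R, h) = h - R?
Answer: 75625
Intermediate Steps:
D = -289 (D = -73 - 216 = -289)
Y(C) = C² - 5*C
(D + Y(q(-3, 4)))² = (-289 + (4 - 1*(-3))*(-5 + (4 - 1*(-3))))² = (-289 + (4 + 3)*(-5 + (4 + 3)))² = (-289 + 7*(-5 + 7))² = (-289 + 7*2)² = (-289 + 14)² = (-275)² = 75625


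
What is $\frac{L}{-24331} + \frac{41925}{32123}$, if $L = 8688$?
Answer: $\frac{56999427}{60121901} \approx 0.94806$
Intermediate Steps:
$\frac{L}{-24331} + \frac{41925}{32123} = \frac{8688}{-24331} + \frac{41925}{32123} = 8688 \left(- \frac{1}{24331}\right) + 41925 \cdot \frac{1}{32123} = - \frac{8688}{24331} + \frac{3225}{2471} = \frac{56999427}{60121901}$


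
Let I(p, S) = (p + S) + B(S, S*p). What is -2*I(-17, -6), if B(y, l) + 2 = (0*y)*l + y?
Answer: 62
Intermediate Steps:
B(y, l) = -2 + y (B(y, l) = -2 + ((0*y)*l + y) = -2 + (0*l + y) = -2 + (0 + y) = -2 + y)
I(p, S) = -2 + p + 2*S (I(p, S) = (p + S) + (-2 + S) = (S + p) + (-2 + S) = -2 + p + 2*S)
-2*I(-17, -6) = -2*(-2 - 17 + 2*(-6)) = -2*(-2 - 17 - 12) = -2*(-31) = 62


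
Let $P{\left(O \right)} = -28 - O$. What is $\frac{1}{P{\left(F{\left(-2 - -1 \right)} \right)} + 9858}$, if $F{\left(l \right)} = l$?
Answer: $\frac{1}{9831} \approx 0.00010172$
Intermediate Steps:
$\frac{1}{P{\left(F{\left(-2 - -1 \right)} \right)} + 9858} = \frac{1}{\left(-28 - \left(-2 - -1\right)\right) + 9858} = \frac{1}{\left(-28 - \left(-2 + 1\right)\right) + 9858} = \frac{1}{\left(-28 - -1\right) + 9858} = \frac{1}{\left(-28 + 1\right) + 9858} = \frac{1}{-27 + 9858} = \frac{1}{9831}$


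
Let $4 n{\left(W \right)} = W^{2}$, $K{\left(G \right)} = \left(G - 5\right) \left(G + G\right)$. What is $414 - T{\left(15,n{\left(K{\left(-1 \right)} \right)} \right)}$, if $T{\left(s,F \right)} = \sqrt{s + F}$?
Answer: $414 - \sqrt{51} \approx 406.86$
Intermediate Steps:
$K{\left(G \right)} = 2 G \left(-5 + G\right)$ ($K{\left(G \right)} = \left(-5 + G\right) 2 G = 2 G \left(-5 + G\right)$)
$n{\left(W \right)} = \frac{W^{2}}{4}$
$T{\left(s,F \right)} = \sqrt{F + s}$
$414 - T{\left(15,n{\left(K{\left(-1 \right)} \right)} \right)} = 414 - \sqrt{\frac{\left(2 \left(-1\right) \left(-5 - 1\right)\right)^{2}}{4} + 15} = 414 - \sqrt{\frac{\left(2 \left(-1\right) \left(-6\right)\right)^{2}}{4} + 15} = 414 - \sqrt{\frac{12^{2}}{4} + 15} = 414 - \sqrt{\frac{1}{4} \cdot 144 + 15} = 414 - \sqrt{36 + 15} = 414 - \sqrt{51}$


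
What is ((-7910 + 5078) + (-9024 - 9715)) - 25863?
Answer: -47434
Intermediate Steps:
((-7910 + 5078) + (-9024 - 9715)) - 25863 = (-2832 - 18739) - 25863 = -21571 - 25863 = -47434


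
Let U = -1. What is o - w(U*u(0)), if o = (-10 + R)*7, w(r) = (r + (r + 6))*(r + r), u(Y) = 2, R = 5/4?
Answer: -213/4 ≈ -53.250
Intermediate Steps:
R = 5/4 (R = 5*(¼) = 5/4 ≈ 1.2500)
w(r) = 2*r*(6 + 2*r) (w(r) = (r + (6 + r))*(2*r) = (6 + 2*r)*(2*r) = 2*r*(6 + 2*r))
o = -245/4 (o = (-10 + 5/4)*7 = -35/4*7 = -245/4 ≈ -61.250)
o - w(U*u(0)) = -245/4 - 4*(-1*2)*(3 - 1*2) = -245/4 - 4*(-2)*(3 - 2) = -245/4 - 4*(-2) = -245/4 - 1*(-8) = -245/4 + 8 = -213/4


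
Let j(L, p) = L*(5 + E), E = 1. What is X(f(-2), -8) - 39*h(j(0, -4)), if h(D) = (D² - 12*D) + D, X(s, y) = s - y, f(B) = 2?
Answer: 10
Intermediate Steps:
j(L, p) = 6*L (j(L, p) = L*(5 + 1) = L*6 = 6*L)
h(D) = D² - 11*D
X(f(-2), -8) - 39*h(j(0, -4)) = (2 - 1*(-8)) - 39*6*0*(-11 + 6*0) = (2 + 8) - 0*(-11 + 0) = 10 - 0*(-11) = 10 - 39*0 = 10 + 0 = 10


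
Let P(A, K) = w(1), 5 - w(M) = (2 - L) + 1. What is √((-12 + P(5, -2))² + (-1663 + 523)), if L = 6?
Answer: 2*I*√281 ≈ 33.526*I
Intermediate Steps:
w(M) = 8 (w(M) = 5 - ((2 - 1*6) + 1) = 5 - ((2 - 6) + 1) = 5 - (-4 + 1) = 5 - 1*(-3) = 5 + 3 = 8)
P(A, K) = 8
√((-12 + P(5, -2))² + (-1663 + 523)) = √((-12 + 8)² + (-1663 + 523)) = √((-4)² - 1140) = √(16 - 1140) = √(-1124) = 2*I*√281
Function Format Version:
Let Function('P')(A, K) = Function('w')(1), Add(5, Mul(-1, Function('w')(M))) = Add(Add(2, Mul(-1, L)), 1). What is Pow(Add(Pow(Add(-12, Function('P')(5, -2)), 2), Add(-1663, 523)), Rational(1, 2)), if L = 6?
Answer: Mul(2, I, Pow(281, Rational(1, 2))) ≈ Mul(33.526, I)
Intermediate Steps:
Function('w')(M) = 8 (Function('w')(M) = Add(5, Mul(-1, Add(Add(2, Mul(-1, 6)), 1))) = Add(5, Mul(-1, Add(Add(2, -6), 1))) = Add(5, Mul(-1, Add(-4, 1))) = Add(5, Mul(-1, -3)) = Add(5, 3) = 8)
Function('P')(A, K) = 8
Pow(Add(Pow(Add(-12, Function('P')(5, -2)), 2), Add(-1663, 523)), Rational(1, 2)) = Pow(Add(Pow(Add(-12, 8), 2), Add(-1663, 523)), Rational(1, 2)) = Pow(Add(Pow(-4, 2), -1140), Rational(1, 2)) = Pow(Add(16, -1140), Rational(1, 2)) = Pow(-1124, Rational(1, 2)) = Mul(2, I, Pow(281, Rational(1, 2)))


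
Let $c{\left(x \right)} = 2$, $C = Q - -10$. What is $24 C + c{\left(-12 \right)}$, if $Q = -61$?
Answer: $-1222$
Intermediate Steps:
$C = -51$ ($C = -61 - -10 = -61 + 10 = -51$)
$24 C + c{\left(-12 \right)} = 24 \left(-51\right) + 2 = -1224 + 2 = -1222$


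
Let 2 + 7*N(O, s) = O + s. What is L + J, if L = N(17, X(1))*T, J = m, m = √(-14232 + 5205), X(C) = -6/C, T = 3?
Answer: 27/7 + 3*I*√1003 ≈ 3.8571 + 95.01*I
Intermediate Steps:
m = 3*I*√1003 (m = √(-9027) = 3*I*√1003 ≈ 95.01*I)
N(O, s) = -2/7 + O/7 + s/7 (N(O, s) = -2/7 + (O + s)/7 = -2/7 + (O/7 + s/7) = -2/7 + O/7 + s/7)
J = 3*I*√1003 ≈ 95.01*I
L = 27/7 (L = (-2/7 + (⅐)*17 + (-6/1)/7)*3 = (-2/7 + 17/7 + (-6*1)/7)*3 = (-2/7 + 17/7 + (⅐)*(-6))*3 = (-2/7 + 17/7 - 6/7)*3 = (9/7)*3 = 27/7 ≈ 3.8571)
L + J = 27/7 + 3*I*√1003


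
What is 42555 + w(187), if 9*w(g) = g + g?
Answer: 383369/9 ≈ 42597.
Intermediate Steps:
w(g) = 2*g/9 (w(g) = (g + g)/9 = (2*g)/9 = 2*g/9)
42555 + w(187) = 42555 + (2/9)*187 = 42555 + 374/9 = 383369/9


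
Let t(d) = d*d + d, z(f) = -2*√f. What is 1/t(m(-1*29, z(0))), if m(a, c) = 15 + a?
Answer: 1/182 ≈ 0.0054945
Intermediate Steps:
t(d) = d + d² (t(d) = d² + d = d + d²)
1/t(m(-1*29, z(0))) = 1/((15 - 1*29)*(1 + (15 - 1*29))) = 1/((15 - 29)*(1 + (15 - 29))) = 1/(-14*(1 - 14)) = 1/(-14*(-13)) = 1/182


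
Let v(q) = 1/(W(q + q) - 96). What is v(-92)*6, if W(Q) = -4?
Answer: -3/50 ≈ -0.060000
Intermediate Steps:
v(q) = -1/100 (v(q) = 1/(-4 - 96) = 1/(-100) = -1/100)
v(-92)*6 = -1/100*6 = -3/50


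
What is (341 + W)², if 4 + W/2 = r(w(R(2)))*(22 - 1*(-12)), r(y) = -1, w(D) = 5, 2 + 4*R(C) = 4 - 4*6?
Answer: 70225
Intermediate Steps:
R(C) = -11/2 (R(C) = -½ + (4 - 4*6)/4 = -½ + (4 - 24)/4 = -½ + (¼)*(-20) = -½ - 5 = -11/2)
W = -76 (W = -8 + 2*(-(22 - 1*(-12))) = -8 + 2*(-(22 + 12)) = -8 + 2*(-1*34) = -8 + 2*(-34) = -8 - 68 = -76)
(341 + W)² = (341 - 76)² = 265² = 70225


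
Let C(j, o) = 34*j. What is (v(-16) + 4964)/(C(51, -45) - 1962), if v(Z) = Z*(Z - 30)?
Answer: -25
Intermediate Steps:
v(Z) = Z*(-30 + Z)
(v(-16) + 4964)/(C(51, -45) - 1962) = (-16*(-30 - 16) + 4964)/(34*51 - 1962) = (-16*(-46) + 4964)/(1734 - 1962) = (736 + 4964)/(-228) = 5700*(-1/228) = -25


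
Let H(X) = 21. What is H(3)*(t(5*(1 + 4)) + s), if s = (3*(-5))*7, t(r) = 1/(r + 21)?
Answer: -101409/46 ≈ -2204.5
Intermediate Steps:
t(r) = 1/(21 + r)
s = -105 (s = -15*7 = -105)
H(3)*(t(5*(1 + 4)) + s) = 21*(1/(21 + 5*(1 + 4)) - 105) = 21*(1/(21 + 5*5) - 105) = 21*(1/(21 + 25) - 105) = 21*(1/46 - 105) = 21*(-4829/46) = -101409/46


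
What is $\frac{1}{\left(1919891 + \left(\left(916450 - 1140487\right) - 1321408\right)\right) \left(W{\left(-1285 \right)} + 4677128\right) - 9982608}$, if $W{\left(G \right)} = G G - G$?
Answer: $\frac{1}{2370097647940} \approx 4.2192 \cdot 10^{-13}$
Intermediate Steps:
$W{\left(G \right)} = G^{2} - G$
$\frac{1}{\left(1919891 + \left(\left(916450 - 1140487\right) - 1321408\right)\right) \left(W{\left(-1285 \right)} + 4677128\right) - 9982608} = \frac{1}{\left(1919891 + \left(\left(916450 - 1140487\right) - 1321408\right)\right) \left(- 1285 \left(-1 - 1285\right) + 4677128\right) - 9982608} = \frac{1}{\left(1919891 - 1545445\right) \left(\left(-1285\right) \left(-1286\right) + 4677128\right) - 9982608} = \frac{1}{\left(1919891 - 1545445\right) \left(1652510 + 4677128\right) - 9982608} = \frac{1}{374446 \cdot 6329638 - 9982608} = \frac{1}{2370107630548 - 9982608} = \frac{1}{2370097647940}$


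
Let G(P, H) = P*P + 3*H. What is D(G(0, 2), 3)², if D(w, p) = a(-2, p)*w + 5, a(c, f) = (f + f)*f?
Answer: 12769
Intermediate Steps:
a(c, f) = 2*f² (a(c, f) = (2*f)*f = 2*f²)
G(P, H) = P² + 3*H
D(w, p) = 5 + 2*w*p² (D(w, p) = (2*p²)*w + 5 = 2*w*p² + 5 = 5 + 2*w*p²)
D(G(0, 2), 3)² = (5 + 2*(0² + 3*2)*3²)² = (5 + 2*(0 + 6)*9)² = (5 + 2*6*9)² = (5 + 108)² = 113² = 12769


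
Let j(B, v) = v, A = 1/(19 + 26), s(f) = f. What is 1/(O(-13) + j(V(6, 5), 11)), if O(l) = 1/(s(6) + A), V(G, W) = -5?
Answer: 271/3026 ≈ 0.089557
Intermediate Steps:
A = 1/45 ≈ 0.022222
O(l) = 45/271 (O(l) = 1/(6 + 1/45) = 1/(271/45) = 45/271)
1/(O(-13) + j(V(6, 5), 11)) = 1/(45/271 + 11) = 1/(3026/271) = 271/3026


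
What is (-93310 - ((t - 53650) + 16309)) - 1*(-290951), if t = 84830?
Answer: 150152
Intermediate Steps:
(-93310 - ((t - 53650) + 16309)) - 1*(-290951) = (-93310 - ((84830 - 53650) + 16309)) - 1*(-290951) = (-93310 - (31180 + 16309)) + 290951 = (-93310 - 1*47489) + 290951 = (-93310 - 47489) + 290951 = -140799 + 290951 = 150152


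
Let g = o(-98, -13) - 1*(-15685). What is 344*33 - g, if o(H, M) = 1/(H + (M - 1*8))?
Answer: -515626/119 ≈ -4333.0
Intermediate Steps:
o(H, M) = 1/(-8 + H + M) (o(H, M) = 1/(H + (M - 8)) = 1/(H + (-8 + M)) = 1/(-8 + H + M))
g = 1866514/119 (g = 1/(-8 - 98 - 13) - 1*(-15685) = 1/(-119) + 15685 = -1/119 + 15685 = 1866514/119 ≈ 15685.)
344*33 - g = 344*33 - 1*1866514/119 = 11352 - 1866514/119 = -515626/119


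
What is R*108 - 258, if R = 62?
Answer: 6438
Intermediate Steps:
R*108 - 258 = 62*108 - 258 = 6696 - 258 = 6438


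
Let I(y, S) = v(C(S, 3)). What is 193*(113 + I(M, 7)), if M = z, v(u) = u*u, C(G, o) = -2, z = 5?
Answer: 22581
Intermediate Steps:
v(u) = u**2
M = 5
I(y, S) = 4 (I(y, S) = (-2)**2 = 4)
193*(113 + I(M, 7)) = 193*(113 + 4) = 193*117 = 22581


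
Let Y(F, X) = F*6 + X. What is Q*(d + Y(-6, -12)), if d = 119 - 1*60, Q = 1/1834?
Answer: 11/1834 ≈ 0.0059978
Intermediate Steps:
Y(F, X) = X + 6*F (Y(F, X) = 6*F + X = X + 6*F)
Q = 1/1834 ≈ 0.00054526
d = 59 (d = 119 - 60 = 59)
Q*(d + Y(-6, -12)) = (59 + (-12 + 6*(-6)))/1834 = (59 + (-12 - 36))/1834 = (59 - 48)/1834 = (1/1834)*11 = 11/1834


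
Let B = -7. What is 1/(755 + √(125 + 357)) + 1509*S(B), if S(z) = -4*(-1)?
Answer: 3437762303/569543 - √482/569543 ≈ 6036.0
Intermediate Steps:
S(z) = 4
1/(755 + √(125 + 357)) + 1509*S(B) = 1/(755 + √(125 + 357)) + 1509*4 = 1/(755 + √482) + 6036 = 6036 + 1/(755 + √482)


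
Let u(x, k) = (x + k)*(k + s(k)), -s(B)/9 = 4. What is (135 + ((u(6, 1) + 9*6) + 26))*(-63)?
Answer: 1890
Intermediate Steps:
s(B) = -36 (s(B) = -9*4 = -36)
u(x, k) = (-36 + k)*(k + x) (u(x, k) = (x + k)*(k - 36) = (k + x)*(-36 + k) = (-36 + k)*(k + x))
(135 + ((u(6, 1) + 9*6) + 26))*(-63) = (135 + (((1² - 36*1 - 36*6 + 1*6) + 9*6) + 26))*(-63) = (135 + (((1 - 36 - 216 + 6) + 54) + 26))*(-63) = (135 + ((-245 + 54) + 26))*(-63) = (135 + (-191 + 26))*(-63) = (135 - 165)*(-63) = -30*(-63) = 1890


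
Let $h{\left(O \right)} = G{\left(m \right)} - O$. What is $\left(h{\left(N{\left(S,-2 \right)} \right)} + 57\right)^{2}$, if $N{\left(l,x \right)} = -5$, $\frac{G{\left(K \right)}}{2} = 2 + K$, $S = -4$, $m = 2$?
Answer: $4900$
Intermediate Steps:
$G{\left(K \right)} = 4 + 2 K$ ($G{\left(K \right)} = 2 \left(2 + K\right) = 4 + 2 K$)
$h{\left(O \right)} = 8 - O$ ($h{\left(O \right)} = \left(4 + 2 \cdot 2\right) - O = \left(4 + 4\right) - O = 8 - O$)
$\left(h{\left(N{\left(S,-2 \right)} \right)} + 57\right)^{2} = \left(\left(8 - -5\right) + 57\right)^{2} = \left(\left(8 + 5\right) + 57\right)^{2} = \left(13 + 57\right)^{2} = 70^{2} = 4900$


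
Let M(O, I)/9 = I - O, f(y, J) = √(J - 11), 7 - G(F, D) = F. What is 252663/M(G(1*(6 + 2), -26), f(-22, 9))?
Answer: 84221/9 - 84221*I*√2/9 ≈ 9357.9 - 13234.0*I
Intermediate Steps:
G(F, D) = 7 - F
f(y, J) = √(-11 + J)
M(O, I) = -9*O + 9*I (M(O, I) = 9*(I - O) = -9*O + 9*I)
252663/M(G(1*(6 + 2), -26), f(-22, 9)) = 252663/(-9*(7 - (6 + 2)) + 9*√(-11 + 9)) = 252663/(-9*(7 - 8) + 9*√(-2)) = 252663/(-9*(7 - 1*8) + 9*(I*√2)) = 252663/(-9*(7 - 8) + 9*I*√2) = 252663/(-9*(-1) + 9*I*√2) = 252663/(9 + 9*I*√2)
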